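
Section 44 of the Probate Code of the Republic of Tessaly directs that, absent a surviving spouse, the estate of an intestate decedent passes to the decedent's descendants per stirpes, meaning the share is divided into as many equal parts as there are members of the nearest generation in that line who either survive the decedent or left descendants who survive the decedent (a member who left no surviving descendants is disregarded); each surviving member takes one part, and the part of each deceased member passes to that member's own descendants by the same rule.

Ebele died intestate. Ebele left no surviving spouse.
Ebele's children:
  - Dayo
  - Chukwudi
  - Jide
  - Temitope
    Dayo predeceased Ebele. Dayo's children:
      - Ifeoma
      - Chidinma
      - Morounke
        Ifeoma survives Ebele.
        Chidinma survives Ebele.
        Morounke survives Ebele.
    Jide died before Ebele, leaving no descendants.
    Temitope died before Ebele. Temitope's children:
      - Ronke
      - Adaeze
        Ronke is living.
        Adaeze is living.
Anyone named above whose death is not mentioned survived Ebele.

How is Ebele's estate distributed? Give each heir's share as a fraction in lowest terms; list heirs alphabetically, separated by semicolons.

There is no surviving spouse, so the entire estate passes to Ebele's descendants per stirpes.
Jide left no surviving issue, so that branch lapses and is disregarded.
The estate is divided into 3 equal shares of 1/3 among Dayo, Chukwudi, Temitope.
Dayo predeceased; the 1/3 allotted to Dayo's branch passes to Dayo's issue by representation.
The 1/3 is divided into 3 equal shares of 1/9 among Ifeoma, Chidinma, Morounke.
Ifeoma is living and takes 1/9.
Chidinma is living and takes 1/9.
Morounke is living and takes 1/9.
Chukwudi is living and takes 1/3.
Temitope predeceased; the 1/3 allotted to Temitope's branch passes to Temitope's issue by representation.
The 1/3 is divided into 2 equal shares of 1/6 among Ronke, Adaeze.
Ronke is living and takes 1/6.
Adaeze is living and takes 1/6.

Adaeze 1/6; Chidinma 1/9; Chukwudi 1/3; Ifeoma 1/9; Morounke 1/9; Ronke 1/6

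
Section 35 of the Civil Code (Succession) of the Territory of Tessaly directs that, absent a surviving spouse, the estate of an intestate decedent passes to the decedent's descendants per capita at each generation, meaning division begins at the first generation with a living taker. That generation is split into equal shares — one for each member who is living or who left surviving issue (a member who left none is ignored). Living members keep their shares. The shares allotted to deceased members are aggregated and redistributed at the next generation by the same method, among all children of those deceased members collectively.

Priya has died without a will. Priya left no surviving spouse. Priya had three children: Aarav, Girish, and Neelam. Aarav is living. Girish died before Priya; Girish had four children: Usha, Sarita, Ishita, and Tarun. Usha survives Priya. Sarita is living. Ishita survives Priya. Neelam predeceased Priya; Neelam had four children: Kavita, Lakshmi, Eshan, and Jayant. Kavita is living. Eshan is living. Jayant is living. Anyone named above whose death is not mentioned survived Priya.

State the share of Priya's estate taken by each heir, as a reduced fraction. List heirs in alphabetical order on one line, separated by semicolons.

Aarav 1/3; Eshan 1/12; Ishita 1/12; Jayant 1/12; Kavita 1/12; Lakshmi 1/12; Sarita 1/12; Tarun 1/12; Usha 1/12

There is no surviving spouse, so the entire estate passes to Priya's descendants per capita at each generation.
At generation 1 (Aarav, Girish, Neelam) there are 3 shares of (1)/3 = 1/3 each.
Living: Aarav — each takes 1/3.
Deceased: Girish and Neelam. Their combined 2/3 is pooled and carried to generation 2.
At generation 2 (Usha, Sarita, Ishita, Tarun, Kavita, Lakshmi, Eshan, Jayant) there are 8 shares of (2/3)/8 = 1/12 each.
Living: Usha, Sarita, Ishita, Tarun, Kavita, Lakshmi, Eshan, and Jayant — each takes 1/12.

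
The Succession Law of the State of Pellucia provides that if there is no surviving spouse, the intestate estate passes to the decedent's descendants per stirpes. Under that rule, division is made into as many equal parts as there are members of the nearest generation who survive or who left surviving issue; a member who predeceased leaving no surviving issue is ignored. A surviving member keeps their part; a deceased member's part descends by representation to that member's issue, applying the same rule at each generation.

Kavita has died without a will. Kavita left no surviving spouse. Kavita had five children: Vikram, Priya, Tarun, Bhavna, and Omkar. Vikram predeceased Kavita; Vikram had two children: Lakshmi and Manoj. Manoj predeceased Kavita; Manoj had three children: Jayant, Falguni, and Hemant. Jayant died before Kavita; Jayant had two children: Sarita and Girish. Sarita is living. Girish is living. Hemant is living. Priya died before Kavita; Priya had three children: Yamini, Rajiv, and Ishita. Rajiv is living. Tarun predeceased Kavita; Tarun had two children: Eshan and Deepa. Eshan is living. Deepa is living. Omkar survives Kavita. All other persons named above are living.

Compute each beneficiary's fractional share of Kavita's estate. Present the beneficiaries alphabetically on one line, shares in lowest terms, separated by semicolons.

There is no surviving spouse, so the entire estate passes to Kavita's descendants per stirpes.
The estate is divided into 5 equal shares of 1/5 among Vikram, Priya, Tarun, Bhavna, Omkar.
Vikram predeceased; the 1/5 allotted to Vikram's branch passes to Vikram's issue by representation.
The 1/5 is divided into 2 equal shares of 1/10 among Lakshmi, Manoj.
Lakshmi is living and takes 1/10.
Manoj predeceased; the 1/10 allotted to Manoj's branch passes to Manoj's issue by representation.
The 1/10 is divided into 3 equal shares of 1/30 among Jayant, Falguni, Hemant.
Jayant predeceased; the 1/30 allotted to Jayant's branch passes to Jayant's issue by representation.
The 1/30 is divided into 2 equal shares of 1/60 among Sarita, Girish.
Sarita is living and takes 1/60.
Girish is living and takes 1/60.
Falguni is living and takes 1/30.
Hemant is living and takes 1/30.
Priya predeceased; the 1/5 allotted to Priya's branch passes to Priya's issue by representation.
The 1/5 is divided into 3 equal shares of 1/15 among Yamini, Rajiv, Ishita.
Yamini is living and takes 1/15.
Rajiv is living and takes 1/15.
Ishita is living and takes 1/15.
Tarun predeceased; the 1/5 allotted to Tarun's branch passes to Tarun's issue by representation.
The 1/5 is divided into 2 equal shares of 1/10 among Eshan, Deepa.
Eshan is living and takes 1/10.
Deepa is living and takes 1/10.
Bhavna is living and takes 1/5.
Omkar is living and takes 1/5.

Bhavna 1/5; Deepa 1/10; Eshan 1/10; Falguni 1/30; Girish 1/60; Hemant 1/30; Ishita 1/15; Lakshmi 1/10; Omkar 1/5; Rajiv 1/15; Sarita 1/60; Yamini 1/15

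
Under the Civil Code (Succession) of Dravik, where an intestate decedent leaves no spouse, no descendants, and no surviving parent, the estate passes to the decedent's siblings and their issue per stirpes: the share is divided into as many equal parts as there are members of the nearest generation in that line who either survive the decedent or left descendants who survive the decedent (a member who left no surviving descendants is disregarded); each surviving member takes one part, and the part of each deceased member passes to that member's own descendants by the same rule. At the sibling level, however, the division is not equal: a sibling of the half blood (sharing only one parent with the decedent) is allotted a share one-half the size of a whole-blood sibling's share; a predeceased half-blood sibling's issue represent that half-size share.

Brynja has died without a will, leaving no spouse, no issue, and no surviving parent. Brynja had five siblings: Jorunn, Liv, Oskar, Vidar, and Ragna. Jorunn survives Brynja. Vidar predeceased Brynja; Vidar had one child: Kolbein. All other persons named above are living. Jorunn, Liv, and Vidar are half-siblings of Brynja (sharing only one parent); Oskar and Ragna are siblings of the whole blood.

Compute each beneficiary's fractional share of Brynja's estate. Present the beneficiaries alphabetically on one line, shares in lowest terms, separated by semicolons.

No spouse, descendants, or parent survives, so the estate passes to Brynja's siblings per stirpes.
Half-blood siblings count for one-half the weight of whole-blood siblings at the initial division.
Dividing 1 in proportion to weights (total weight 7/2): Jorunn (weight 1/2) → 1/7; Liv (weight 1/2) → 1/7; Oskar (weight 1) → 2/7; Vidar (weight 1/2) → 1/7; Ragna (weight 1) → 2/7.
Jorunn is living and takes 1/7.
Liv is living and takes 1/7.
Oskar is living and takes 2/7.
Vidar predeceased; the 1/7 allotted to Vidar's branch passes to Vidar's issue by representation.
Kolbein is the sole taker at this level and receives the full 1/7.
Ragna is living and takes 2/7.

Jorunn 1/7; Kolbein 1/7; Liv 1/7; Oskar 2/7; Ragna 2/7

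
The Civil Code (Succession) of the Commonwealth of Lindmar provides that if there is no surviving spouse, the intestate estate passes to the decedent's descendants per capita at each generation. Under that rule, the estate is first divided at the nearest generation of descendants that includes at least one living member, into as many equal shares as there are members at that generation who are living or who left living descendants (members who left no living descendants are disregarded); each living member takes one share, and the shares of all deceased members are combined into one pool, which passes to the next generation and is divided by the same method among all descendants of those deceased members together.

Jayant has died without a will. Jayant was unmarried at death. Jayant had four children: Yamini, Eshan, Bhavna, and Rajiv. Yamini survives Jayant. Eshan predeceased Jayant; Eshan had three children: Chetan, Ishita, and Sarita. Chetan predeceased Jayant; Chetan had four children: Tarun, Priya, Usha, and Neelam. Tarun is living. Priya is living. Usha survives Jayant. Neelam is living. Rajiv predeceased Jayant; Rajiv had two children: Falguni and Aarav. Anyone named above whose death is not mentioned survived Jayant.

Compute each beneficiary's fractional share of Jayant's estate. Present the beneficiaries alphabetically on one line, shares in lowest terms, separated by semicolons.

Aarav 1/10; Bhavna 1/4; Falguni 1/10; Ishita 1/10; Neelam 1/40; Priya 1/40; Sarita 1/10; Tarun 1/40; Usha 1/40; Yamini 1/4

There is no surviving spouse, so the entire estate passes to Jayant's descendants per capita at each generation.
At generation 1 (Yamini, Eshan, Bhavna, Rajiv) there are 4 shares of (1)/4 = 1/4 each.
Living: Yamini and Bhavna — each takes 1/4.
Deceased: Eshan and Rajiv. Their combined 1/2 is pooled and carried to generation 2.
At generation 2 (Chetan, Ishita, Sarita, Falguni, Aarav) there are 5 shares of (1/2)/5 = 1/10 each.
Living: Ishita, Sarita, Falguni, and Aarav — each takes 1/10.
Deceased: Chetan. That 1/10 share is carried to generation 3.
At generation 3 (Tarun, Priya, Usha, Neelam) there are 4 shares of (1/10)/4 = 1/40 each.
Living: Tarun, Priya, Usha, and Neelam — each takes 1/40.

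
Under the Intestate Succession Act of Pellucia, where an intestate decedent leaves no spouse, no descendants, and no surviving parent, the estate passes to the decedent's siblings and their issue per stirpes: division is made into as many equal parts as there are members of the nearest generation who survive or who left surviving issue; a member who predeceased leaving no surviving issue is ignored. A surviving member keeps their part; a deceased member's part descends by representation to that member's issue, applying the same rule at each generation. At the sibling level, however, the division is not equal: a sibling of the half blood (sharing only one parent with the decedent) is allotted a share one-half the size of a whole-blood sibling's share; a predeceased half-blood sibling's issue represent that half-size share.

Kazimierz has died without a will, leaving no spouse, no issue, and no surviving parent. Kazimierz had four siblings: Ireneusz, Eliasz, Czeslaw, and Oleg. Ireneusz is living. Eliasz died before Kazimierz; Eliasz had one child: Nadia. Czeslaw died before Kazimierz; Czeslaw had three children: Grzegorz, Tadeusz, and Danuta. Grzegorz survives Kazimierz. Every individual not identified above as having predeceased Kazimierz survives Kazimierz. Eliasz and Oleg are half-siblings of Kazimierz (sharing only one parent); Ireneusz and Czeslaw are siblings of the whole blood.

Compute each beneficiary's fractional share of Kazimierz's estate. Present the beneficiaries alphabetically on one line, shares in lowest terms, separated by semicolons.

Danuta 1/9; Grzegorz 1/9; Ireneusz 1/3; Nadia 1/6; Oleg 1/6; Tadeusz 1/9

No spouse, descendants, or parent survives, so the estate passes to Kazimierz's siblings per stirpes.
Half-blood siblings count for one-half the weight of whole-blood siblings at the initial division.
Dividing 1 in proportion to weights (total weight 3): Ireneusz (weight 1) → 1/3; Eliasz (weight 1/2) → 1/6; Czeslaw (weight 1) → 1/3; Oleg (weight 1/2) → 1/6.
Ireneusz is living and takes 1/3.
Eliasz predeceased; the 1/6 allotted to Eliasz's branch passes to Eliasz's issue by representation.
Nadia is the sole taker at this level and receives the full 1/6.
Czeslaw predeceased; the 1/3 allotted to Czeslaw's branch passes to Czeslaw's issue by representation.
The 1/3 is divided into 3 equal shares of 1/9 among Grzegorz, Tadeusz, Danuta.
Grzegorz is living and takes 1/9.
Tadeusz is living and takes 1/9.
Danuta is living and takes 1/9.
Oleg is living and takes 1/6.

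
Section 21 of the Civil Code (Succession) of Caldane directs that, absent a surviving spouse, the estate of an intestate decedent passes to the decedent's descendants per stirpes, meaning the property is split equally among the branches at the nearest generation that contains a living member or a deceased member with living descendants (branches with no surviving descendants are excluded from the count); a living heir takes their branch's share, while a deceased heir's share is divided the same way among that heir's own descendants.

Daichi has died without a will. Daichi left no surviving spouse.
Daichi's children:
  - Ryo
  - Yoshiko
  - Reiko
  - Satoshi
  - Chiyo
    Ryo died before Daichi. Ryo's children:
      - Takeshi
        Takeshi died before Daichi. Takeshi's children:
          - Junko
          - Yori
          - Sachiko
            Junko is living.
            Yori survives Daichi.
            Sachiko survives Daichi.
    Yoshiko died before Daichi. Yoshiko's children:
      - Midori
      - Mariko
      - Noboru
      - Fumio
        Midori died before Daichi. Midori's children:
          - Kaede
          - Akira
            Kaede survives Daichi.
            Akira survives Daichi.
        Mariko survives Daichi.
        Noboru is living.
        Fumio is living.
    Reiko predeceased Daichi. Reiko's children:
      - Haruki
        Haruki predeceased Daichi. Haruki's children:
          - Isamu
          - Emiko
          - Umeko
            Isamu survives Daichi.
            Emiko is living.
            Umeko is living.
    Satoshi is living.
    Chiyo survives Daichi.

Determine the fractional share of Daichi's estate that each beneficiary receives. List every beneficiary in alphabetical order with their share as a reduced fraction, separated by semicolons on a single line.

Akira 1/40; Chiyo 1/5; Emiko 1/15; Fumio 1/20; Isamu 1/15; Junko 1/15; Kaede 1/40; Mariko 1/20; Noboru 1/20; Sachiko 1/15; Satoshi 1/5; Umeko 1/15; Yori 1/15

There is no surviving spouse, so the entire estate passes to Daichi's descendants per stirpes.
The estate is divided into 5 equal shares of 1/5 among Ryo, Yoshiko, Reiko, Satoshi, Chiyo.
Ryo predeceased; the 1/5 allotted to Ryo's branch passes to Ryo's issue by representation.
Takeshi's line is the sole branch at this level, so the full 1/5 passes to Takeshi's issue by representation.
The 1/5 is divided into 3 equal shares of 1/15 among Junko, Yori, Sachiko.
Junko is living and takes 1/15.
Yori is living and takes 1/15.
Sachiko is living and takes 1/15.
Yoshiko predeceased; the 1/5 allotted to Yoshiko's branch passes to Yoshiko's issue by representation.
The 1/5 is divided into 4 equal shares of 1/20 among Midori, Mariko, Noboru, Fumio.
Midori predeceased; the 1/20 allotted to Midori's branch passes to Midori's issue by representation.
The 1/20 is divided into 2 equal shares of 1/40 among Kaede, Akira.
Kaede is living and takes 1/40.
Akira is living and takes 1/40.
Mariko is living and takes 1/20.
Noboru is living and takes 1/20.
Fumio is living and takes 1/20.
Reiko predeceased; the 1/5 allotted to Reiko's branch passes to Reiko's issue by representation.
Haruki's line is the sole branch at this level, so the full 1/5 passes to Haruki's issue by representation.
The 1/5 is divided into 3 equal shares of 1/15 among Isamu, Emiko, Umeko.
Isamu is living and takes 1/15.
Emiko is living and takes 1/15.
Umeko is living and takes 1/15.
Satoshi is living and takes 1/5.
Chiyo is living and takes 1/5.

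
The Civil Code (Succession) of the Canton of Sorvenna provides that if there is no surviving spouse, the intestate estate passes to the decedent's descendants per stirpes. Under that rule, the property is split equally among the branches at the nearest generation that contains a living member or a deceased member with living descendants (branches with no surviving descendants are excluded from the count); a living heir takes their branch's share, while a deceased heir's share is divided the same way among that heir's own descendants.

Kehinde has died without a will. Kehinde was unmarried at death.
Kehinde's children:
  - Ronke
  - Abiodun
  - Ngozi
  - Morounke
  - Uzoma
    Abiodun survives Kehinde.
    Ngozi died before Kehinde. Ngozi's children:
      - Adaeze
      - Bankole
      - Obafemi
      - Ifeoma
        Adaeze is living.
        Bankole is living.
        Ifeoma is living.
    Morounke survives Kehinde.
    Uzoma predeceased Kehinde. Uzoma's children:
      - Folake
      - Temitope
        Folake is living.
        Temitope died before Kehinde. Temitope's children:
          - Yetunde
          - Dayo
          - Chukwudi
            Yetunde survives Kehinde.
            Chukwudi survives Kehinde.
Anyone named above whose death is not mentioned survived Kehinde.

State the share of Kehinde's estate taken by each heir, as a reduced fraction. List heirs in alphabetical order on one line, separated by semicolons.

Abiodun 1/5; Adaeze 1/20; Bankole 1/20; Chukwudi 1/30; Dayo 1/30; Folake 1/10; Ifeoma 1/20; Morounke 1/5; Obafemi 1/20; Ronke 1/5; Yetunde 1/30

There is no surviving spouse, so the entire estate passes to Kehinde's descendants per stirpes.
The estate is divided into 5 equal shares of 1/5 among Ronke, Abiodun, Ngozi, Morounke, Uzoma.
Ronke is living and takes 1/5.
Abiodun is living and takes 1/5.
Ngozi predeceased; the 1/5 allotted to Ngozi's branch passes to Ngozi's issue by representation.
The 1/5 is divided into 4 equal shares of 1/20 among Adaeze, Bankole, Obafemi, Ifeoma.
Adaeze is living and takes 1/20.
Bankole is living and takes 1/20.
Obafemi is living and takes 1/20.
Ifeoma is living and takes 1/20.
Morounke is living and takes 1/5.
Uzoma predeceased; the 1/5 allotted to Uzoma's branch passes to Uzoma's issue by representation.
The 1/5 is divided into 2 equal shares of 1/10 among Folake, Temitope.
Folake is living and takes 1/10.
Temitope predeceased; the 1/10 allotted to Temitope's branch passes to Temitope's issue by representation.
The 1/10 is divided into 3 equal shares of 1/30 among Yetunde, Dayo, Chukwudi.
Yetunde is living and takes 1/30.
Dayo is living and takes 1/30.
Chukwudi is living and takes 1/30.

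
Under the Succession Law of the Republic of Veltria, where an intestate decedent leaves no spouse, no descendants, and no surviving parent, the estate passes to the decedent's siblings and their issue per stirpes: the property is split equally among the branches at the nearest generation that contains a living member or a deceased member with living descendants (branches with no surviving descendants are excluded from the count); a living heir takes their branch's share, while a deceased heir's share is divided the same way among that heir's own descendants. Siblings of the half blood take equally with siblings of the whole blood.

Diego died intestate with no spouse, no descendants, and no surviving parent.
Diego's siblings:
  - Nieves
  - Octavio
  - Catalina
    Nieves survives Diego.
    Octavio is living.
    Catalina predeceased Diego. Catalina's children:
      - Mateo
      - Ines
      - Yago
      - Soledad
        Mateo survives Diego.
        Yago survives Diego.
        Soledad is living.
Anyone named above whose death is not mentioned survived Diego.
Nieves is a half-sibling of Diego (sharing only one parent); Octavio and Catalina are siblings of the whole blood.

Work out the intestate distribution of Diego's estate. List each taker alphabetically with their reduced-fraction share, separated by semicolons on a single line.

Ines 1/12; Mateo 1/12; Nieves 1/3; Octavio 1/3; Soledad 1/12; Yago 1/12

No spouse, descendants, or parent survives, so the estate passes to Diego's siblings per stirpes.
Half-blood and whole-blood siblings take equally under the stated rule.
The estate is divided into 3 equal shares of 1/3 among Nieves, Octavio, Catalina.
Nieves is living and takes 1/3.
Octavio is living and takes 1/3.
Catalina predeceased; the 1/3 allotted to Catalina's branch passes to Catalina's issue by representation.
The 1/3 is divided into 4 equal shares of 1/12 among Mateo, Ines, Yago, Soledad.
Mateo is living and takes 1/12.
Ines is living and takes 1/12.
Yago is living and takes 1/12.
Soledad is living and takes 1/12.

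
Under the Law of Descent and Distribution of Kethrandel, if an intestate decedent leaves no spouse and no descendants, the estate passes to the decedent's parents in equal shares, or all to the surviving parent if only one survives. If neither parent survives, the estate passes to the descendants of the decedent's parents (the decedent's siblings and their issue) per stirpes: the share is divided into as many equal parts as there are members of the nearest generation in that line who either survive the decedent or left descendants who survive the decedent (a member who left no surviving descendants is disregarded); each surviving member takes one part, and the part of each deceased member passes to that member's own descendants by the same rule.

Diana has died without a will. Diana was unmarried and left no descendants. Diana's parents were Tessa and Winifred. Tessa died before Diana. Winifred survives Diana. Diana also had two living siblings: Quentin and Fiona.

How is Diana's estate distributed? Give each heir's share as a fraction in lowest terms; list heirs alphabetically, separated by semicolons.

Winifred 1

Only one parent, Winifred, survives, so Winifred takes the entire estate. The siblings take nothing because a surviving parent has priority.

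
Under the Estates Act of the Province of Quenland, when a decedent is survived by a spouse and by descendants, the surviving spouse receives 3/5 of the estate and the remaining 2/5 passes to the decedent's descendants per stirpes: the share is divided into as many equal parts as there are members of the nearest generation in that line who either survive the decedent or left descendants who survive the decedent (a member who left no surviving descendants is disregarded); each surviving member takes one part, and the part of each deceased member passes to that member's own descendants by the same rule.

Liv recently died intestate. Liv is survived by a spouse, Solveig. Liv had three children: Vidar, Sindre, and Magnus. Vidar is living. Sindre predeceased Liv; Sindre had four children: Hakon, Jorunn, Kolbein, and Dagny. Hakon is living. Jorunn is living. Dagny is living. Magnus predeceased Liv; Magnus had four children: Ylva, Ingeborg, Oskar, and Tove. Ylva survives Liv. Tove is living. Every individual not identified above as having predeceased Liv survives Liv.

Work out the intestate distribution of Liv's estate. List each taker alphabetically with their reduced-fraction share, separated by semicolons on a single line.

Solveig, as surviving spouse, takes 3/5.
The remaining 2/5 passes to Liv's descendants per stirpes.
The 2/5 is divided into 3 equal shares of 2/15 among Vidar, Sindre, Magnus.
Vidar is living and takes 2/15.
Sindre predeceased; the 2/15 allotted to Sindre's branch passes to Sindre's issue by representation.
The 2/15 is divided into 4 equal shares of 1/30 among Hakon, Jorunn, Kolbein, Dagny.
Hakon is living and takes 1/30.
Jorunn is living and takes 1/30.
Kolbein is living and takes 1/30.
Dagny is living and takes 1/30.
Magnus predeceased; the 2/15 allotted to Magnus's branch passes to Magnus's issue by representation.
The 2/15 is divided into 4 equal shares of 1/30 among Ylva, Ingeborg, Oskar, Tove.
Ylva is living and takes 1/30.
Ingeborg is living and takes 1/30.
Oskar is living and takes 1/30.
Tove is living and takes 1/30.

Dagny 1/30; Hakon 1/30; Ingeborg 1/30; Jorunn 1/30; Kolbein 1/30; Oskar 1/30; Solveig 3/5; Tove 1/30; Vidar 2/15; Ylva 1/30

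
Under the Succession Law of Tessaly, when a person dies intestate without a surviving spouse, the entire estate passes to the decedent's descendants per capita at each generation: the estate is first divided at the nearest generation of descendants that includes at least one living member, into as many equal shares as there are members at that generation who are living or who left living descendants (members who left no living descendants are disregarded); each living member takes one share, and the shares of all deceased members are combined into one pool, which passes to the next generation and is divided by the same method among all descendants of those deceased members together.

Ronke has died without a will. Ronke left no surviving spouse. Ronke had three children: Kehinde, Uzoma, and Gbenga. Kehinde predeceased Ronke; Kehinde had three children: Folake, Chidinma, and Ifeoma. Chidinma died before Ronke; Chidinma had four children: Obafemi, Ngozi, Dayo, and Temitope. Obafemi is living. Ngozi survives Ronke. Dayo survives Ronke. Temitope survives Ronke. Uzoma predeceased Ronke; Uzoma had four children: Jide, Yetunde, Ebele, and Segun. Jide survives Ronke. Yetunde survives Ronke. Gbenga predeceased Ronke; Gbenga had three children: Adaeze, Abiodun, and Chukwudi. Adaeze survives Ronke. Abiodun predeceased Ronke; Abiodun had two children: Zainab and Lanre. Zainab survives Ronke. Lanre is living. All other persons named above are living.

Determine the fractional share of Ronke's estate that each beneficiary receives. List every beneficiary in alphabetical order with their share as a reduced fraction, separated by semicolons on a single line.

Adaeze 1/10; Chukwudi 1/10; Dayo 1/30; Ebele 1/10; Folake 1/10; Ifeoma 1/10; Jide 1/10; Lanre 1/30; Ngozi 1/30; Obafemi 1/30; Segun 1/10; Temitope 1/30; Yetunde 1/10; Zainab 1/30

There is no surviving spouse, so the entire estate passes to Ronke's descendants per capita at each generation.
No one at generation 1 (Kehinde, Uzoma, Gbenga) is living; moving to the next generation.
At generation 2 (Folake, Chidinma, Ifeoma, Jide, Yetunde, Ebele, Segun, Adaeze, Abiodun, Chukwudi) there are 10 shares of (1)/10 = 1/10 each.
Living: Folake, Ifeoma, Jide, Yetunde, Ebele, Segun, Adaeze, and Chukwudi — each takes 1/10.
Deceased: Chidinma and Abiodun. Their combined 1/5 is pooled and carried to generation 3.
At generation 3 (Obafemi, Ngozi, Dayo, Temitope, Zainab, Lanre) there are 6 shares of (1/5)/6 = 1/30 each.
Living: Obafemi, Ngozi, Dayo, Temitope, Zainab, and Lanre — each takes 1/30.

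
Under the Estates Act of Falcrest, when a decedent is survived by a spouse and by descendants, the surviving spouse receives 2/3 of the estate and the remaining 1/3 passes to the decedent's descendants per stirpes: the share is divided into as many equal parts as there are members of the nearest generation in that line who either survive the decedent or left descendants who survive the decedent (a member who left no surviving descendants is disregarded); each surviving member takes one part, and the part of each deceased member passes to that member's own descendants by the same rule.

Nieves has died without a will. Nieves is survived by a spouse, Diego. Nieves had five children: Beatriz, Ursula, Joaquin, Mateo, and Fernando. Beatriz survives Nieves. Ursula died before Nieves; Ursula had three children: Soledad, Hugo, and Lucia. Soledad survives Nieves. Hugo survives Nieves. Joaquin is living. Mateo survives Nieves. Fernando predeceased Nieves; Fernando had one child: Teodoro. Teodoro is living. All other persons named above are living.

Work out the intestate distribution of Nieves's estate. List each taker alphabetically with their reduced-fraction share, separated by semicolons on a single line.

Diego, as surviving spouse, takes 2/3.
The remaining 1/3 passes to Nieves's descendants per stirpes.
The 1/3 is divided into 5 equal shares of 1/15 among Beatriz, Ursula, Joaquin, Mateo, Fernando.
Beatriz is living and takes 1/15.
Ursula predeceased; the 1/15 allotted to Ursula's branch passes to Ursula's issue by representation.
The 1/15 is divided into 3 equal shares of 1/45 among Soledad, Hugo, Lucia.
Soledad is living and takes 1/45.
Hugo is living and takes 1/45.
Lucia is living and takes 1/45.
Joaquin is living and takes 1/15.
Mateo is living and takes 1/15.
Fernando predeceased; the 1/15 allotted to Fernando's branch passes to Fernando's issue by representation.
Teodoro is the sole taker at this level and receives the full 1/15.

Beatriz 1/15; Diego 2/3; Hugo 1/45; Joaquin 1/15; Lucia 1/45; Mateo 1/15; Soledad 1/45; Teodoro 1/15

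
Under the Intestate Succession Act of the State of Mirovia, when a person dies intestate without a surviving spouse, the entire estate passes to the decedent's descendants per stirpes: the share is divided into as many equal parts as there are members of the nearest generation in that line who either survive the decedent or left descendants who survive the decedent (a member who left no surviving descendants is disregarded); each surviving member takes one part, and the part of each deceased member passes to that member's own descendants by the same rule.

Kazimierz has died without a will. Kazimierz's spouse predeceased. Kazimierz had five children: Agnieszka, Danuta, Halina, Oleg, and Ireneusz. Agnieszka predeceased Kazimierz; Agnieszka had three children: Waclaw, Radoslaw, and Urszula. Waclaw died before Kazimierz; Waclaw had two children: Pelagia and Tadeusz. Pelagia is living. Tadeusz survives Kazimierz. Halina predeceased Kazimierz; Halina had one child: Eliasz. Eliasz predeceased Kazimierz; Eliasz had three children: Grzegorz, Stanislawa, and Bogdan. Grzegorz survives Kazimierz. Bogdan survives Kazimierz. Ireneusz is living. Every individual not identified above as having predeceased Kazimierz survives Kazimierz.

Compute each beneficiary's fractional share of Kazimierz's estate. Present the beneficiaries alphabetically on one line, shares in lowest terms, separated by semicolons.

Bogdan 1/15; Danuta 1/5; Grzegorz 1/15; Ireneusz 1/5; Oleg 1/5; Pelagia 1/30; Radoslaw 1/15; Stanislawa 1/15; Tadeusz 1/30; Urszula 1/15

There is no surviving spouse, so the entire estate passes to Kazimierz's descendants per stirpes.
The estate is divided into 5 equal shares of 1/5 among Agnieszka, Danuta, Halina, Oleg, Ireneusz.
Agnieszka predeceased; the 1/5 allotted to Agnieszka's branch passes to Agnieszka's issue by representation.
The 1/5 is divided into 3 equal shares of 1/15 among Waclaw, Radoslaw, Urszula.
Waclaw predeceased; the 1/15 allotted to Waclaw's branch passes to Waclaw's issue by representation.
The 1/15 is divided into 2 equal shares of 1/30 among Pelagia, Tadeusz.
Pelagia is living and takes 1/30.
Tadeusz is living and takes 1/30.
Radoslaw is living and takes 1/15.
Urszula is living and takes 1/15.
Danuta is living and takes 1/5.
Halina predeceased; the 1/5 allotted to Halina's branch passes to Halina's issue by representation.
Eliasz's line is the sole branch at this level, so the full 1/5 passes to Eliasz's issue by representation.
The 1/5 is divided into 3 equal shares of 1/15 among Grzegorz, Stanislawa, Bogdan.
Grzegorz is living and takes 1/15.
Stanislawa is living and takes 1/15.
Bogdan is living and takes 1/15.
Oleg is living and takes 1/5.
Ireneusz is living and takes 1/5.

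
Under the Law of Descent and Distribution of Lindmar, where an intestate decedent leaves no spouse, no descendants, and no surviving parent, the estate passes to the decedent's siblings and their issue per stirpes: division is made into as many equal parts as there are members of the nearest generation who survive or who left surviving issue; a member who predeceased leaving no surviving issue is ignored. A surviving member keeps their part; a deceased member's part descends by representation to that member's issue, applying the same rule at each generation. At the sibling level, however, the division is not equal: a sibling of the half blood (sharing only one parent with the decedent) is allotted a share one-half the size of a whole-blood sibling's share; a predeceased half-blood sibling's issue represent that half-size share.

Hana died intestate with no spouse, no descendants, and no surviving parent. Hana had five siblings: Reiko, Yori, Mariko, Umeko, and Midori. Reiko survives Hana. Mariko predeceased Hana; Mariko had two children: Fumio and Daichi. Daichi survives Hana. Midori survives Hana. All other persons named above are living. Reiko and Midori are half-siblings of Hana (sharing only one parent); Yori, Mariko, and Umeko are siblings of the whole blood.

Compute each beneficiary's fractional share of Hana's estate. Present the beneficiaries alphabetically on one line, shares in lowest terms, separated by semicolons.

No spouse, descendants, or parent survives, so the estate passes to Hana's siblings per stirpes.
Half-blood siblings count for one-half the weight of whole-blood siblings at the initial division.
Dividing 1 in proportion to weights (total weight 4): Reiko (weight 1/2) → 1/8; Yori (weight 1) → 1/4; Mariko (weight 1) → 1/4; Umeko (weight 1) → 1/4; Midori (weight 1/2) → 1/8.
Reiko is living and takes 1/8.
Yori is living and takes 1/4.
Mariko predeceased; the 1/4 allotted to Mariko's branch passes to Mariko's issue by representation.
The 1/4 is divided into 2 equal shares of 1/8 among Fumio, Daichi.
Fumio is living and takes 1/8.
Daichi is living and takes 1/8.
Umeko is living and takes 1/4.
Midori is living and takes 1/8.

Daichi 1/8; Fumio 1/8; Midori 1/8; Reiko 1/8; Umeko 1/4; Yori 1/4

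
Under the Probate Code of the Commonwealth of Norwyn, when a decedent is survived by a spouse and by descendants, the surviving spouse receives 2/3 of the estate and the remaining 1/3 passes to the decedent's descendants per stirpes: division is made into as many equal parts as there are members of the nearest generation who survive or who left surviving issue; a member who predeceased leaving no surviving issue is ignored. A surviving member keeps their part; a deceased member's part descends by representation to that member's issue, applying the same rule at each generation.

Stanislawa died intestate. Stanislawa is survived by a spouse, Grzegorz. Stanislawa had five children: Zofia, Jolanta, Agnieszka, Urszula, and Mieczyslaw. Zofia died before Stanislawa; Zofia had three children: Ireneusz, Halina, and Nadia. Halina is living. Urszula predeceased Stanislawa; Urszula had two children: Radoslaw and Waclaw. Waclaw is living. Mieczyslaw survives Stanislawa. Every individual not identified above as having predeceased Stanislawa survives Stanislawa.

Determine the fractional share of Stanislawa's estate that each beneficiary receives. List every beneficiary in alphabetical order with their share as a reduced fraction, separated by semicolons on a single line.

Agnieszka 1/15; Grzegorz 2/3; Halina 1/45; Ireneusz 1/45; Jolanta 1/15; Mieczyslaw 1/15; Nadia 1/45; Radoslaw 1/30; Waclaw 1/30

Grzegorz, as surviving spouse, takes 2/3.
The remaining 1/3 passes to Stanislawa's descendants per stirpes.
The 1/3 is divided into 5 equal shares of 1/15 among Zofia, Jolanta, Agnieszka, Urszula, Mieczyslaw.
Zofia predeceased; the 1/15 allotted to Zofia's branch passes to Zofia's issue by representation.
The 1/15 is divided into 3 equal shares of 1/45 among Ireneusz, Halina, Nadia.
Ireneusz is living and takes 1/45.
Halina is living and takes 1/45.
Nadia is living and takes 1/45.
Jolanta is living and takes 1/15.
Agnieszka is living and takes 1/15.
Urszula predeceased; the 1/15 allotted to Urszula's branch passes to Urszula's issue by representation.
The 1/15 is divided into 2 equal shares of 1/30 among Radoslaw, Waclaw.
Radoslaw is living and takes 1/30.
Waclaw is living and takes 1/30.
Mieczyslaw is living and takes 1/15.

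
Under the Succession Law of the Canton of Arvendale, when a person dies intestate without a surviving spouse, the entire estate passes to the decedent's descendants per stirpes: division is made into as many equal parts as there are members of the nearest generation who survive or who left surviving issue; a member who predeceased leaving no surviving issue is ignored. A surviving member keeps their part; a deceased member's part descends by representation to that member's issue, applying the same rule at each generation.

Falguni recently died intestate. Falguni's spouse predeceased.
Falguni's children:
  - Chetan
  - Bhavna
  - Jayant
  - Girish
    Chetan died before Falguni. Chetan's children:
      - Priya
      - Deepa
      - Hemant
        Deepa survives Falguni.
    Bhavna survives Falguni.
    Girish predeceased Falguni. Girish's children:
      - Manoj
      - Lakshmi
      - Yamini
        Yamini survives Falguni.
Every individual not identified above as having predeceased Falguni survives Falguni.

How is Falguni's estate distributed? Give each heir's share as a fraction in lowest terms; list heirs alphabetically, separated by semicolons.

Bhavna 1/4; Deepa 1/12; Hemant 1/12; Jayant 1/4; Lakshmi 1/12; Manoj 1/12; Priya 1/12; Yamini 1/12

There is no surviving spouse, so the entire estate passes to Falguni's descendants per stirpes.
The estate is divided into 4 equal shares of 1/4 among Chetan, Bhavna, Jayant, Girish.
Chetan predeceased; the 1/4 allotted to Chetan's branch passes to Chetan's issue by representation.
The 1/4 is divided into 3 equal shares of 1/12 among Priya, Deepa, Hemant.
Priya is living and takes 1/12.
Deepa is living and takes 1/12.
Hemant is living and takes 1/12.
Bhavna is living and takes 1/4.
Jayant is living and takes 1/4.
Girish predeceased; the 1/4 allotted to Girish's branch passes to Girish's issue by representation.
The 1/4 is divided into 3 equal shares of 1/12 among Manoj, Lakshmi, Yamini.
Manoj is living and takes 1/12.
Lakshmi is living and takes 1/12.
Yamini is living and takes 1/12.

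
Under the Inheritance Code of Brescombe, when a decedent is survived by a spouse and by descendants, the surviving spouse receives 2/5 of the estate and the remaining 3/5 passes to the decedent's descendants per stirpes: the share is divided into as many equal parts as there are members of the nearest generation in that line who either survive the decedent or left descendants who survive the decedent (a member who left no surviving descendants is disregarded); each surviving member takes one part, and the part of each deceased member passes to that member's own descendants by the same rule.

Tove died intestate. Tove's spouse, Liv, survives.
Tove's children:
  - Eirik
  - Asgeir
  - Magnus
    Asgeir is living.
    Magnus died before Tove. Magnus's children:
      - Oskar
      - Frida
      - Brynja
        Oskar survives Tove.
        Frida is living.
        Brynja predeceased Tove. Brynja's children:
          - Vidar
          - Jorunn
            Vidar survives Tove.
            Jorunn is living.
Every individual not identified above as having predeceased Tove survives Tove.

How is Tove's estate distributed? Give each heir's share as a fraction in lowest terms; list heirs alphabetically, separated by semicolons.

Liv, as surviving spouse, takes 2/5.
The remaining 3/5 passes to Tove's descendants per stirpes.
The 3/5 is divided into 3 equal shares of 1/5 among Eirik, Asgeir, Magnus.
Eirik is living and takes 1/5.
Asgeir is living and takes 1/5.
Magnus predeceased; the 1/5 allotted to Magnus's branch passes to Magnus's issue by representation.
The 1/5 is divided into 3 equal shares of 1/15 among Oskar, Frida, Brynja.
Oskar is living and takes 1/15.
Frida is living and takes 1/15.
Brynja predeceased; the 1/15 allotted to Brynja's branch passes to Brynja's issue by representation.
The 1/15 is divided into 2 equal shares of 1/30 among Vidar, Jorunn.
Vidar is living and takes 1/30.
Jorunn is living and takes 1/30.

Asgeir 1/5; Eirik 1/5; Frida 1/15; Jorunn 1/30; Liv 2/5; Oskar 1/15; Vidar 1/30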